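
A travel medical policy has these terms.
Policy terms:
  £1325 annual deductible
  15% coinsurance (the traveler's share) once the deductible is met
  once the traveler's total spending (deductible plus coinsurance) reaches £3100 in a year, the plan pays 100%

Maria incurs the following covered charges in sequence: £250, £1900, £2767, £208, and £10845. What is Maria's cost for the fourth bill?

£31.20

Claim 1 (£250): entire amount goes to the deductible. Cost to traveler: £250. OOP to date £250.
Claim 2 (£1900): £1075 finishes the deductible; £825 goes to coinsurance; coinsurance £825 × 15% = £123.75. Cost to traveler: £1198.75. OOP to date £1448.75.
Claim 3 (£2767): deductible already satisfied, so traveler's share is 15% × £2767 = £415.05. Cost to traveler: £415.05. OOP to date £1863.80.
Claim 4 (£208): deductible already satisfied, so traveler's share is 15% × £208 = £31.20. Traveler owes £31.20 (running OOP £1895).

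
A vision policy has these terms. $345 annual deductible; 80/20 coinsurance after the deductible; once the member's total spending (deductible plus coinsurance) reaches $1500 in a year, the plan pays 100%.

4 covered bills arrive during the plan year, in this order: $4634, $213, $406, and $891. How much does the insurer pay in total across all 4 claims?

Claim 1 — $4634: $345 finishes the deductible; $4289 goes to coinsurance; member's 20% is $857.80. Member pays $1202.80; OOP now $1202.80. Insurer: $4634 − $1202.80 = $3431.20.
Claim 2 — $213: deductible already satisfied, so member's share is 20% × $213 = $42.60. Member pays $42.60; OOP now $1245.40. Plan pays $213 − $42.60 = $170.40.
Claim 3 — $406: 20% coinsurance on $406 = $81.20. Cost to member: $81.20. OOP to date $1326.60. Plan pays $406 − $81.20 = $324.80.
Claim 4 — $891: deductible met; 20% of $891 = $178.20. OOP would hit $1504.80 > $1500, so the cap limits the member to $1500 − $1326.60 = $173.40. Plan pays $891 − $173.40 = $717.60.
Insurer total: $3431.20 + $170.40 + $324.80 + $717.60 = $4644.

$4644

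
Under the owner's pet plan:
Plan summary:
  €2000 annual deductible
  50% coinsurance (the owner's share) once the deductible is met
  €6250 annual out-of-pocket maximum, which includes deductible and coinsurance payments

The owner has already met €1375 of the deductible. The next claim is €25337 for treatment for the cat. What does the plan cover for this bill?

€20462

Deductible still to meet: €2000 − €1375 = €625.
After the €625 deductible portion, €25337 − €625 = €24712 is subject to coinsurance.
Owner's 50% share of €24712 is €12356.
So the owner owes €625 + €12356 = €12981 before any cap.
Year-to-date out-of-pocket would reach €1375 + €12981 = €14356, above the €6250 maximum, so the owner pays only €6250 − €1375 = €4875.
Insurer pays the balance: €25337 − €4875 = €20462.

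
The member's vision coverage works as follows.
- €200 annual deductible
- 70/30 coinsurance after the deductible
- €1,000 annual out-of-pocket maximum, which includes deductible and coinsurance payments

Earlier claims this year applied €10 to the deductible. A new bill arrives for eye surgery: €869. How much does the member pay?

€393.70

Remaining deductible: €200 − €10 = €190.
The remaining €679 (= €869 − €190) moves to coinsurance.
Member's 30% share of €679 is €203.70.
So the member owes €190 + €203.70 = €393.70 before any cap.
Total out-of-pocket so far would be €10 + €393.70 = €403.70, below the €1,000 cap — no reduction.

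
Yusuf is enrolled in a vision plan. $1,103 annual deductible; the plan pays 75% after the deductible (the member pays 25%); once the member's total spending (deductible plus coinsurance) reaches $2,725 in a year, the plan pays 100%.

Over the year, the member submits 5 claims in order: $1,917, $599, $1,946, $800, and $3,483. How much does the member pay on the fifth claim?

$582.25

Claim 1 ($1,917): $1,103 to deductible, leaving $814; 25% of $814 = $203.50. Member pays $1,306.50; OOP now $1,306.50.
Claim 2 ($599): 25% coinsurance on $599 = $149.75. Member pays $149.75; OOP now $1,456.25.
Claim 3 ($1,946): deductible met; 25% of $1,946 = $486.50. Cost to member: $486.50. OOP to date $1,942.75.
Claim 4 ($800): deductible met; 25% of $800 = $200. Member pays $200; OOP now $2,142.75.
Claim 5 ($3,483): deductible already satisfied, so member's share is 25% × $3,483 = $870.75. Adding that to $2,142.75 gives $3,013.50, past the $2,725 cap; member pays only $2,725 − $2,142.75 = $582.25.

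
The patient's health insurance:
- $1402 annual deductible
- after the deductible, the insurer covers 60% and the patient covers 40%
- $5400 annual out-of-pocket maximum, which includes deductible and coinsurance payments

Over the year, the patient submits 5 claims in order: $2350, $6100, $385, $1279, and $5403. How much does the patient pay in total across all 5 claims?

Bill 1, $2350: $1402 to deductible, leaving $948; 40% of $948 = $379.20. Cost to patient: $1781.20. OOP to date $1781.20.
Bill 2, $6100: 40% coinsurance on $6100 = $2440. Patient owes $2440 (running OOP $4221.20).
Bill 3, $385: 40% coinsurance on $385 = $154. Cost to patient: $154. OOP to date $4375.20.
Bill 4, $1279: 40% coinsurance on $1279 = $511.60. Cost to patient: $511.60. OOP to date $4886.80.
Bill 5, $5403: 40% coinsurance on $5403 = $2161.20. That would push OOP to $7048, over the $5400 cap, so patient pays $5400 − $4886.80 = $513.20.
Total paid by the patient: $1781.20 + $2440 + $154 + $511.60 + $513.20 = $5400.

$5400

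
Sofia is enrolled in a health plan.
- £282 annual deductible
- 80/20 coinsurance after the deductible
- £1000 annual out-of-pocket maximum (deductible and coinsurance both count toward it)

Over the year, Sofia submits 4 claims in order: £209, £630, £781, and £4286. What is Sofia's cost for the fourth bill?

£450.40

#1 (£209): all of it applies to the deductible. Patient owes £209 (running OOP £209).
#2 (£630): £73 finishes the deductible; £557 goes to coinsurance; 20% of £557 = £111.40. Cost to patient: £184.40. OOP to date £393.40.
#3 (£781): deductible met; 20% of £781 = £156.20. Cost to patient: £156.20. OOP to date £549.60.
#4 (£4286): 20% coinsurance on £4286 = £857.20. OOP would hit £1406.80 > £1000, so the cap limits the patient to £1000 − £549.60 = £450.40.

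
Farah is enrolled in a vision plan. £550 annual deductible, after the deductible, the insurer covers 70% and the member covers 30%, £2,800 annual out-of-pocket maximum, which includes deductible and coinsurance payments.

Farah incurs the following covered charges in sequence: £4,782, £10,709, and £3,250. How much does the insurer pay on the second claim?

Claim 1 (£4,782): £550 finishes the deductible; £4,232 goes to coinsurance; coinsurance £4,232 × 30% = £1,269.60. Cost to member: £1,819.60. OOP to date £1,819.60. Plan pays £4,782 − £1,819.60 = £2,962.40.
Claim 2 (£10,709): deductible already satisfied, so member's share is 30% × £10,709 = £3,212.70. OOP would hit £5,032.30 > £2,800, so the cap limits the member to £2,800 − £1,819.60 = £980.40. Insurer: £10,709 − £980.40 = £9,728.60.

£9,728.60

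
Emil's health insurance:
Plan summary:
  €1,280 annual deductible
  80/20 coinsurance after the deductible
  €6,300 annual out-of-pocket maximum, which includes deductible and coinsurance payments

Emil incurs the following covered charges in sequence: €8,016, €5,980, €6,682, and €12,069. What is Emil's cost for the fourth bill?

€1,140.40

#1 (€8,016): deductible takes €1,280, €6,736 remains; coinsurance €6,736 × 20% = €1,347.20. Patient owes €2,627.20 (running OOP €2,627.20).
#2 (€5,980): deductible already satisfied, so patient's share is 20% × €5,980 = €1,196. Patient owes €1,196 (running OOP €3,823.20).
#3 (€6,682): deductible met; 20% of €6,682 = €1,336.40. Cost to patient: €1,336.40. OOP to date €5,159.60.
#4 (€12,069): deductible already satisfied, so patient's share is 20% × €12,069 = €2,413.80. That would push OOP to €7,573.40, over the €6,300 cap, so patient pays €6,300 − €5,159.60 = €1,140.40.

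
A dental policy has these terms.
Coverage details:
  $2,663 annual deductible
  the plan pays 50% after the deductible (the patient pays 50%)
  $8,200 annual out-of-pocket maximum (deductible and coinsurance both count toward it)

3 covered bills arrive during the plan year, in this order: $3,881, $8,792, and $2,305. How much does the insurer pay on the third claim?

#1 ($3,881): $2,663 to deductible, leaving $1,218; patient's 50% is $609. Patient owes $3,272 (running OOP $3,272). Insurer: $3,881 − $3,272 = $609.
#2 ($8,792): deductible met; 50% of $8,792 = $4,396. Patient owes $4,396 (running OOP $7,668). Plan pays $8,792 − $4,396 = $4,396.
#3 ($2,305): 50% coinsurance on $2,305 = $1,152.50. OOP would hit $8,820.50 > $8,200, so the cap limits the patient to $8,200 − $7,668 = $532. Plan pays $2,305 − $532 = $1,773.

$1,773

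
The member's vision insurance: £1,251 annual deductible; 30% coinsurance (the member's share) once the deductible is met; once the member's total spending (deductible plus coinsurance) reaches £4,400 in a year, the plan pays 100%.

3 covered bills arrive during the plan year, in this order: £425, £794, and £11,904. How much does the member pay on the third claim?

£3,181

#1 (£425): fully absorbed by the deductible. Cost to member: £425. OOP to date £425.
#2 (£794): fully absorbed by the deductible. Member pays £794; OOP now £1,219.
#3 (£11,904): deductible takes £32, £11,872 remains; coinsurance £11,872 × 30% = £3,561.60. Deductible plus coinsurance: £32 + £3,561.60 = £3,593.60. That would push OOP to £4,812.60, over the £4,400 cap, so member pays £4,400 − £1,219 = £3,181.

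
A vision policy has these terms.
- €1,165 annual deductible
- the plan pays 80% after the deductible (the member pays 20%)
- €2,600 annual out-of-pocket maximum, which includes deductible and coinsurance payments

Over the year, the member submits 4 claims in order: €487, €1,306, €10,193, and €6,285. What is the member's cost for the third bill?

€1,309.40

Claim 1 (€487): all of it applies to the deductible. Cost to member: €487. OOP to date €487.
Claim 2 (€1,306): deductible takes €678, €628 remains; coinsurance €628 × 20% = €125.60. Cost to member: €803.60. OOP to date €1,290.60.
Claim 3 (€10,193): deductible met; 20% of €10,193 = €2,038.60. Adding that to €1,290.60 gives €3,329.20, past the €2,600 cap; member pays only €2,600 − €1,290.60 = €1,309.40.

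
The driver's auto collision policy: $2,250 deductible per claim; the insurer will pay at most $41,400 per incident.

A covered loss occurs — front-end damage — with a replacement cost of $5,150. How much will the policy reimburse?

After the deductible, $5,150 − $2,250 = $2,900 remains.
$2,900 ≤ $41,400, so the limit doesn't bind; insurer pays $2,900.

$2,900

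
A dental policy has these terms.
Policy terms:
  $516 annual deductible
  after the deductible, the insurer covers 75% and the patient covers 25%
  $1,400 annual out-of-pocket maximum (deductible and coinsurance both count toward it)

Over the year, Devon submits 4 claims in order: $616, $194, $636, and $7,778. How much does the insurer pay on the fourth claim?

Bill 1, $616: $516 to deductible, leaving $100; patient's 25% is $25. Cost to patient: $541. OOP to date $541. Plan pays $616 − $541 = $75.
Bill 2, $194: deductible already satisfied, so patient's share is 25% × $194 = $48.50. Patient owes $48.50 (running OOP $589.50). Plan pays $194 − $48.50 = $145.50.
Bill 3, $636: 25% coinsurance on $636 = $159. Patient owes $159 (running OOP $748.50). Insurer: $636 − $159 = $477.
Bill 4, $7,778: deductible met; 25% of $7,778 = $1,944.50. Adding that to $748.50 gives $2,693, past the $1,400 cap; patient pays only $1,400 − $748.50 = $651.50. Insurer: $7,778 − $651.50 = $7,126.50.

$7,126.50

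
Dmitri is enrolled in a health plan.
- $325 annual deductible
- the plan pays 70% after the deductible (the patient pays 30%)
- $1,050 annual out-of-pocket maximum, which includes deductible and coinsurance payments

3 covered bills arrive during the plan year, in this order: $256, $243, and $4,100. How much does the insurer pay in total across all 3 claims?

$3,549

Claim 1 ($256): entire amount goes to the deductible. Patient owes $256 (running OOP $256). Plan pays $256 − $256 = $0.
Claim 2 ($243): deductible takes $69, $174 remains; 30% of $174 = $52.20. Patient owes $121.20 (running OOP $377.20). Plan pays $243 − $121.20 = $121.80.
Claim 3 ($4,100): deductible already satisfied, so patient's share is 30% × $4,100 = $1,230. That would push OOP to $1,607.20, over the $1,050 cap, so patient pays $1,050 − $377.20 = $672.80. Insurer: $4,100 − $672.80 = $3,427.20.
Insurer total: $0 + $121.80 + $3,427.20 = $3,549.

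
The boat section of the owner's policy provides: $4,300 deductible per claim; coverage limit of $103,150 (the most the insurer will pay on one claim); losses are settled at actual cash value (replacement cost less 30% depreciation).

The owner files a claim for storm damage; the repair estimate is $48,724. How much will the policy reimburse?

$29,806.80

Depreciate 30%: the covered value is $48,724 × 0.7 = $34,106.80.
After the deductible, $34,106.80 − $4,300 = $29,806.80 remains.
$29,806.80 ≤ $103,150, so the limit doesn't bind; insurer pays $29,806.80.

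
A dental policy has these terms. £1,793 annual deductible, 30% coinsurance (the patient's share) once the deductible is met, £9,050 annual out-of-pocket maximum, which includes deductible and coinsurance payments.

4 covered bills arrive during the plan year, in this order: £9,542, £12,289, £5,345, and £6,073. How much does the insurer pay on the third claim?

Bill 1, £9,542: £1,793 to deductible, leaving £7,749; coinsurance £7,749 × 30% = £2,324.70. Patient owes £4,117.70 (running OOP £4,117.70). Insurer: £9,542 − £4,117.70 = £5,424.30.
Bill 2, £12,289: 30% coinsurance on £12,289 = £3,686.70. Patient owes £3,686.70 (running OOP £7,804.40). Plan pays £12,289 − £3,686.70 = £8,602.30.
Bill 3, £5,345: deductible already satisfied, so patient's share is 30% × £5,345 = £1,603.50. OOP would hit £9,407.90 > £9,050, so the cap limits the patient to £9,050 − £7,804.40 = £1,245.60. Insurer: £5,345 − £1,245.60 = £4,099.40.

£4,099.40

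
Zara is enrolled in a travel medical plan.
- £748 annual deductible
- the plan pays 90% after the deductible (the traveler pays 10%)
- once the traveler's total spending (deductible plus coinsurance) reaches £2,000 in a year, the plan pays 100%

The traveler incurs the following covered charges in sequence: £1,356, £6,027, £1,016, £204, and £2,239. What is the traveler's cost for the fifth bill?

£223.90

#1 (£1,356): £748 to deductible, leaving £608; coinsurance £608 × 10% = £60.80. Cost to traveler: £808.80. OOP to date £808.80.
#2 (£6,027): deductible already satisfied, so traveler's share is 10% × £6,027 = £602.70. Cost to traveler: £602.70. OOP to date £1,411.50.
#3 (£1,016): deductible already satisfied, so traveler's share is 10% × £1,016 = £101.60. Traveler pays £101.60; OOP now £1,513.10.
#4 (£204): 10% coinsurance on £204 = £20.40. Cost to traveler: £20.40. OOP to date £1,533.50.
#5 (£2,239): 10% coinsurance on £2,239 = £223.90. Traveler pays £223.90; OOP now £1,757.40.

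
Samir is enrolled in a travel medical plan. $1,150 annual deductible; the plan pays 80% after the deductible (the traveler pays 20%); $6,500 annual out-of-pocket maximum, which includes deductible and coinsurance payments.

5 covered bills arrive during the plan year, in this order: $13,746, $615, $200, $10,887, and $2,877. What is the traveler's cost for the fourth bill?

$2,177.40

#1 ($13,746): $1,150 finishes the deductible; $12,596 goes to coinsurance; 20% of $12,596 = $2,519.20. Cost to traveler: $3,669.20. OOP to date $3,669.20.
#2 ($615): 20% coinsurance on $615 = $123. Traveler pays $123; OOP now $3,792.20.
#3 ($200): deductible met; 20% of $200 = $40. Traveler owes $40 (running OOP $3,832.20).
#4 ($10,887): deductible already satisfied, so traveler's share is 20% × $10,887 = $2,177.40. Cost to traveler: $2,177.40. OOP to date $6,009.60.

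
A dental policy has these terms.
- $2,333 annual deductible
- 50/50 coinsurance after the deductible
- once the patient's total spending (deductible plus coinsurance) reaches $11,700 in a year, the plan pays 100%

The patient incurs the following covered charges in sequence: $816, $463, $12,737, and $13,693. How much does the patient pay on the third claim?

Claim 1 ($816): fully absorbed by the deductible. Cost to patient: $816. OOP to date $816.
Claim 2 ($463): entire amount goes to the deductible. Cost to patient: $463. OOP to date $1,279.
Claim 3 ($12,737): $1,054 to deductible, leaving $11,683; patient's 50% is $5,841.50. Patient owes $6,895.50 (running OOP $8,174.50).

$6,895.50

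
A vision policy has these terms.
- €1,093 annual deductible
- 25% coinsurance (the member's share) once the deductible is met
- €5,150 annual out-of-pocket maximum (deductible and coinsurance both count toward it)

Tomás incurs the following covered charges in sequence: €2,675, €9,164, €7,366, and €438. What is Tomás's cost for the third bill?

Claim 1 (€2,675): €1,093 to deductible, leaving €1,582; 25% of €1,582 = €395.50. Member owes €1,488.50 (running OOP €1,488.50).
Claim 2 (€9,164): deductible met; 25% of €9,164 = €2,291. Member owes €2,291 (running OOP €3,779.50).
Claim 3 (€7,366): 25% coinsurance on €7,366 = €1,841.50. OOP would hit €5,621 > €5,150, so the cap limits the member to €5,150 − €3,779.50 = €1,370.50.

€1,370.50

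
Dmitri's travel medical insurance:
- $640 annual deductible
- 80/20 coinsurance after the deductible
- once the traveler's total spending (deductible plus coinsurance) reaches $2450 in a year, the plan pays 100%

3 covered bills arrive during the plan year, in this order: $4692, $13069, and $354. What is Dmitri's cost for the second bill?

#1 ($4692): $640 to deductible, leaving $4052; coinsurance $4052 × 20% = $810.40. Traveler pays $1450.40; OOP now $1450.40.
#2 ($13069): 20% coinsurance on $13069 = $2613.80. OOP would hit $4064.20 > $2450, so the cap limits the traveler to $2450 − $1450.40 = $999.60.

$999.60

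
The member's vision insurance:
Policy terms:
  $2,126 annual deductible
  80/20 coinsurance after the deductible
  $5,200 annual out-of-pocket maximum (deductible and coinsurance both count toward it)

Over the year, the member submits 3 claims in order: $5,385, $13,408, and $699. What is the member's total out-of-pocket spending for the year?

Bill 1, $5,385: $2,126 finishes the deductible; $3,259 goes to coinsurance; member's 20% is $651.80. Member pays $2,777.80; OOP now $2,777.80.
Bill 2, $13,408: 20% coinsurance on $13,408 = $2,681.60. Adding that to $2,777.80 gives $5,459.40, past the $5,200 cap; member pays only $5,200 − $2,777.80 = $2,422.20.
Bill 3, $699: deductible met; 20% of $699 = $139.80. OOP would hit $5,339.80 > $5,200, so the cap limits the member to $5,200 − $5,200 = $0.
Total paid by the member: $2,777.80 + $2,422.20 + $0 = $5,200.

$5,200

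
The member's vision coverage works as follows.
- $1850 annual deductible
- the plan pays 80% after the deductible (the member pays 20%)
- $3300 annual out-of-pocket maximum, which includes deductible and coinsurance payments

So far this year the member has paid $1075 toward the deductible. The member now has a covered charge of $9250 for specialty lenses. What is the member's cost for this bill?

$2225

Remaining deductible: $1850 − $1075 = $775.
After the $775 deductible portion, $9250 − $775 = $8475 is subject to coinsurance.
Member's 20% share of $8475 is $1695.
That puts the member's cost at $775 + $1695 = $2470 before any cap.
That would bring total out-of-pocket to $3545, past the $3300 cap. The member is capped at $3300 − $1075 = $2225 on this claim.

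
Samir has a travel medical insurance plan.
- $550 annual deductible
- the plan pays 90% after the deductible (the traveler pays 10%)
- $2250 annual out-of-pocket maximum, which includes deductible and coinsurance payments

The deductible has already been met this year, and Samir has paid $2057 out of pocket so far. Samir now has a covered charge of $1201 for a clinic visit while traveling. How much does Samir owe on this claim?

$120.10

The deductible is already satisfied, so the full bill goes to coinsurance.
Traveler's 10% share of $1201 is $120.10.
Cumulative spending $2057 + $120.10 = $2177.10 stays under the $2250 maximum.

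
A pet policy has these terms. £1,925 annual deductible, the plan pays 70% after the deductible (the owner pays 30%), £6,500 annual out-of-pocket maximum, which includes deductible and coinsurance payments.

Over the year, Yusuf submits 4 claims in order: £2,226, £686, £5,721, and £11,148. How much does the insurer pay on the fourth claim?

£8,585.40

Claim 1 — £2,226: £1,925 to deductible, leaving £301; coinsurance £301 × 30% = £90.30. Owner owes £2,015.30 (running OOP £2,015.30). Insurer: £2,226 − £2,015.30 = £210.70.
Claim 2 — £686: deductible already satisfied, so owner's share is 30% × £686 = £205.80. Owner pays £205.80; OOP now £2,221.10. Plan pays £686 − £205.80 = £480.20.
Claim 3 — £5,721: 30% coinsurance on £5,721 = £1,716.30. Owner owes £1,716.30 (running OOP £3,937.40). Plan pays £5,721 − £1,716.30 = £4,004.70.
Claim 4 — £11,148: deductible already satisfied, so owner's share is 30% × £11,148 = £3,344.40. That would push OOP to £7,281.80, over the £6,500 cap, so owner pays £6,500 − £3,937.40 = £2,562.60. Plan pays £11,148 − £2,562.60 = £8,585.40.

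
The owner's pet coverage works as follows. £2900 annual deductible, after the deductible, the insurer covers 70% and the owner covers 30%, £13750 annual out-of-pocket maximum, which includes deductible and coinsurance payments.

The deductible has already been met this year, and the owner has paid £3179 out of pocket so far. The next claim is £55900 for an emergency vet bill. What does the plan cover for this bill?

With the deductible met, the entire £55900 is subject to coinsurance.
30% of £55900 = £16770 falls to the owner.
Adding £16770 to the £3179 already spent would give £19949, which exceeds the £13750 cap; the owner pays just £13750 − £3179 = £10571.
The plan picks up £55900 − £10571 = £45329.

£45329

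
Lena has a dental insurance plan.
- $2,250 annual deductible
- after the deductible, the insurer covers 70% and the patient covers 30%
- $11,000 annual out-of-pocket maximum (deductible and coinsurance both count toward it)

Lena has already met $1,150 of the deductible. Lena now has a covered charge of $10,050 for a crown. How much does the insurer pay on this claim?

Deductible still to meet: $2,250 − $1,150 = $1,100.
That leaves $10,050 − $1,100 = $8,950 for coinsurance.
Coinsurance: $8,950 × 30% = $2,685.
Patient responsibility before any cap: $1,100 + $2,685 = $3,785.
Total out-of-pocket so far would be $1,150 + $3,785 = $4,935, below the $11,000 cap — no reduction.
Insurer pays the balance: $10,050 − $3,785 = $6,265.

$6,265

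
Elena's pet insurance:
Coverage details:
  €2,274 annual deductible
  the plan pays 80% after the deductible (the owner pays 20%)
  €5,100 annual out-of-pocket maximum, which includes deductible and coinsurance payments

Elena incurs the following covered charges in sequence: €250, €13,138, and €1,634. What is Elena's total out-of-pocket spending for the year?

Claim 1 — €250: all of it applies to the deductible. Cost to owner: €250. OOP to date €250.
Claim 2 — €13,138: €2,024 finishes the deductible; €11,114 goes to coinsurance; coinsurance €11,114 × 20% = €2,222.80. Owner owes €4,246.80 (running OOP €4,496.80).
Claim 3 — €1,634: deductible met; 20% of €1,634 = €326.80. Cost to owner: €326.80. OOP to date €4,823.60.
Total paid by the owner: €250 + €4,246.80 + €326.80 = €4,823.60.

€4,823.60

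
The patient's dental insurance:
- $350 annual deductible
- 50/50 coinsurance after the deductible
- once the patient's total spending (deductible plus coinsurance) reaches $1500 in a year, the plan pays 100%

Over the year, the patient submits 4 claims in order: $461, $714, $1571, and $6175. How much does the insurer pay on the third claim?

$833.50

#1 ($461): deductible takes $350, $111 remains; patient's 50% is $55.50. Patient owes $405.50 (running OOP $405.50). Insurer: $461 − $405.50 = $55.50.
#2 ($714): deductible met; 50% of $714 = $357. Cost to patient: $357. OOP to date $762.50. Insurer: $714 − $357 = $357.
#3 ($1571): deductible met; 50% of $1571 = $785.50. OOP would hit $1548 > $1500, so the cap limits the patient to $1500 − $762.50 = $737.50. Insurer: $1571 − $737.50 = $833.50.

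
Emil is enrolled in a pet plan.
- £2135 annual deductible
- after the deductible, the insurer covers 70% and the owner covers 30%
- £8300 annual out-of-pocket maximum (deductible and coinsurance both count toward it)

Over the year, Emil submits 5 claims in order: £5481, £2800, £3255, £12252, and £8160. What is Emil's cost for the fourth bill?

£3344.70

Claim 1 (£5481): deductible takes £2135, £3346 remains; 30% of £3346 = £1003.80. Cost to owner: £3138.80. OOP to date £3138.80.
Claim 2 (£2800): deductible already satisfied, so owner's share is 30% × £2800 = £840. Cost to owner: £840. OOP to date £3978.80.
Claim 3 (£3255): 30% coinsurance on £3255 = £976.50. Cost to owner: £976.50. OOP to date £4955.30.
Claim 4 (£12252): deductible met; 30% of £12252 = £3675.60. OOP would hit £8630.90 > £8300, so the cap limits the owner to £8300 − £4955.30 = £3344.70.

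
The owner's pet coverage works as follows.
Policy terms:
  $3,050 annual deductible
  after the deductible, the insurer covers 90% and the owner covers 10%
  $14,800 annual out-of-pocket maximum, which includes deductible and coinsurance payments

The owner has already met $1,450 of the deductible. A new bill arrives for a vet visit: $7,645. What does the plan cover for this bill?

$1,450 of the $3,050 deductible is already met, leaving $1,600.
The remaining $6,045 (= $7,645 − $1,600) moves to coinsurance.
Coinsurance: $6,045 × 10% = $604.50.
So the owner owes $1,600 + $604.50 = $2,204.50 before any cap.
Cumulative spending $1,450 + $2,204.50 = $3,654.50 stays under the $14,800 maximum.
The plan picks up $7,645 − $2,204.50 = $5,440.50.

$5,440.50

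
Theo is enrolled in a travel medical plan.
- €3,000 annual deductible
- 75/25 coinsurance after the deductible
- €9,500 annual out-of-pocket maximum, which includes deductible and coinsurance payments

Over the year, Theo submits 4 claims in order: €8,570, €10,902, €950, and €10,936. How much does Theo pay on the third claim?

€237.50

#1 (€8,570): €3,000 finishes the deductible; €5,570 goes to coinsurance; traveler's 25% is €1,392.50. Traveler pays €4,392.50; OOP now €4,392.50.
#2 (€10,902): deductible already satisfied, so traveler's share is 25% × €10,902 = €2,725.50. Traveler pays €2,725.50; OOP now €7,118.
#3 (€950): 25% coinsurance on €950 = €237.50. Traveler pays €237.50; OOP now €7,355.50.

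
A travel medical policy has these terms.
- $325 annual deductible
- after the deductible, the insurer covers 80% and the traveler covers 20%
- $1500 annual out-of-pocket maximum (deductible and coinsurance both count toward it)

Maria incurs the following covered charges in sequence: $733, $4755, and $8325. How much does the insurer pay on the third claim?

Claim 1 ($733): $325 finishes the deductible; $408 goes to coinsurance; 20% of $408 = $81.60. Cost to traveler: $406.60. OOP to date $406.60. Insurer: $733 − $406.60 = $326.40.
Claim 2 ($4755): deductible met; 20% of $4755 = $951. Traveler owes $951 (running OOP $1357.60). Insurer: $4755 − $951 = $3804.
Claim 3 ($8325): 20% coinsurance on $8325 = $1665. That would push OOP to $3022.60, over the $1500 cap, so traveler pays $1500 − $1357.60 = $142.40. Insurer: $8325 − $142.40 = $8182.60.

$8182.60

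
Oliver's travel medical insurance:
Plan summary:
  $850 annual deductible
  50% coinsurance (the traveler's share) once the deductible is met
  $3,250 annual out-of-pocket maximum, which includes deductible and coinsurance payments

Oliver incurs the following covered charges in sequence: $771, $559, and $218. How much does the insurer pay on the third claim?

Claim 1 ($771): all of it applies to the deductible. Cost to traveler: $771. OOP to date $771. Insurer: $771 − $771 = $0.
Claim 2 ($559): $79 finishes the deductible; $480 goes to coinsurance; 50% of $480 = $240. Cost to traveler: $319. OOP to date $1,090. Plan pays $559 − $319 = $240.
Claim 3 ($218): 50% coinsurance on $218 = $109. Traveler owes $109 (running OOP $1,199). Plan pays $218 − $109 = $109.

$109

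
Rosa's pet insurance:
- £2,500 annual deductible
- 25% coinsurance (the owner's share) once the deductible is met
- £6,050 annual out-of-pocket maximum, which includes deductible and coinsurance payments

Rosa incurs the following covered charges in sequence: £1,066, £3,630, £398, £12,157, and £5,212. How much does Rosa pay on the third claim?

£99.50

Bill 1, £1,066: fully absorbed by the deductible. Owner owes £1,066 (running OOP £1,066).
Bill 2, £3,630: £1,434 finishes the deductible; £2,196 goes to coinsurance; coinsurance £2,196 × 25% = £549. Owner owes £1,983 (running OOP £3,049).
Bill 3, £398: 25% coinsurance on £398 = £99.50. Owner owes £99.50 (running OOP £3,148.50).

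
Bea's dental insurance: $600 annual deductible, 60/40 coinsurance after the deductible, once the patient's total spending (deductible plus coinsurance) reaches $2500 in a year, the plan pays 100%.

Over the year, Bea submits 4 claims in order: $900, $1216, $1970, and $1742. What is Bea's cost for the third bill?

Bill 1, $900: deductible takes $600, $300 remains; coinsurance $300 × 40% = $120. Patient pays $720; OOP now $720.
Bill 2, $1216: deductible met; 40% of $1216 = $486.40. Cost to patient: $486.40. OOP to date $1206.40.
Bill 3, $1970: 40% coinsurance on $1970 = $788. Patient owes $788 (running OOP $1994.40).

$788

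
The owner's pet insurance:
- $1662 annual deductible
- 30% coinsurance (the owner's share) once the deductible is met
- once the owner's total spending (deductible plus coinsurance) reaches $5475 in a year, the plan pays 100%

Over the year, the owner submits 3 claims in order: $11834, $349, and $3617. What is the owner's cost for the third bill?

$656.70

Claim 1 — $11834: deductible takes $1662, $10172 remains; coinsurance $10172 × 30% = $3051.60. Owner pays $4713.60; OOP now $4713.60.
Claim 2 — $349: deductible met; 30% of $349 = $104.70. Owner pays $104.70; OOP now $4818.30.
Claim 3 — $3617: deductible met; 30% of $3617 = $1085.10. Adding that to $4818.30 gives $5903.40, past the $5475 cap; owner pays only $5475 − $4818.30 = $656.70.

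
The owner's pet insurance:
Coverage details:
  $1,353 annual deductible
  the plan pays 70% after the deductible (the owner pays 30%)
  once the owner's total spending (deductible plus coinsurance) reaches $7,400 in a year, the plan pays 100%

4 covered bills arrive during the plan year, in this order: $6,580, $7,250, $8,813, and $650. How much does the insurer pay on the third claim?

$6,509.10

Claim 1 — $6,580: deductible takes $1,353, $5,227 remains; owner's 30% is $1,568.10. Owner pays $2,921.10; OOP now $2,921.10. Insurer: $6,580 − $2,921.10 = $3,658.90.
Claim 2 — $7,250: deductible met; 30% of $7,250 = $2,175. Cost to owner: $2,175. OOP to date $5,096.10. Insurer: $7,250 − $2,175 = $5,075.
Claim 3 — $8,813: 30% coinsurance on $8,813 = $2,643.90. Adding that to $5,096.10 gives $7,740, past the $7,400 cap; owner pays only $7,400 − $5,096.10 = $2,303.90. Plan pays $8,813 − $2,303.90 = $6,509.10.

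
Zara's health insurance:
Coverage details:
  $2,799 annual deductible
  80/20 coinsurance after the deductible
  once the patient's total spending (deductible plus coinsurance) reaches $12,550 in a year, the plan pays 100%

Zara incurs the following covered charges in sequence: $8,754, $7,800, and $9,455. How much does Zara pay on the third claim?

Bill 1, $8,754: deductible takes $2,799, $5,955 remains; 20% of $5,955 = $1,191. Patient owes $3,990 (running OOP $3,990).
Bill 2, $7,800: deductible already satisfied, so patient's share is 20% × $7,800 = $1,560. Patient pays $1,560; OOP now $5,550.
Bill 3, $9,455: deductible already satisfied, so patient's share is 20% × $9,455 = $1,891. Cost to patient: $1,891. OOP to date $7,441.

$1,891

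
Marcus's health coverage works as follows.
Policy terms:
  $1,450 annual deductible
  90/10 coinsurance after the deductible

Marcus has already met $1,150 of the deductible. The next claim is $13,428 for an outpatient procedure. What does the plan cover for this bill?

$11,815.20

$1,150 of the $1,450 deductible is already met, leaving $300.
After the $300 deductible portion, $13,428 − $300 = $13,128 is subject to coinsurance.
Coinsurance: $13,128 × 10% = $1,312.80.
So the patient owes $300 + $1,312.80 = $1,612.80.
Insurer pays the balance: $13,428 − $1,612.80 = $11,815.20.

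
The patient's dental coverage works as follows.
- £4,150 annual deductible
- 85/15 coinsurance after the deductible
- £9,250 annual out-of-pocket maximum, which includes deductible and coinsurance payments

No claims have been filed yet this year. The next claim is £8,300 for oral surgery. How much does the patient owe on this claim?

Nothing has been paid toward the £4,150 deductible, so the first £4,150 of this charge is applied there.
After the £4,150 deductible portion, £8,300 − £4,150 = £4,150 is subject to coinsurance.
Patient's 15% share of £4,150 is £622.50.
So the patient owes £4,150 + £622.50 = £4,772.50 before any cap.
Total out-of-pocket so far would be £0 + £4,772.50 = £4,772.50, below the £9,250 cap — no reduction.

£4,772.50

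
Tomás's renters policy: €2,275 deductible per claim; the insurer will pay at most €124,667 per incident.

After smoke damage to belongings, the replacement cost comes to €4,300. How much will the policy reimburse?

€2,025

Subtract the deductible: €4,300 − €2,275 = €2,025.
That's under the €124,667 cap, so the insurer reimburses the full €2,025.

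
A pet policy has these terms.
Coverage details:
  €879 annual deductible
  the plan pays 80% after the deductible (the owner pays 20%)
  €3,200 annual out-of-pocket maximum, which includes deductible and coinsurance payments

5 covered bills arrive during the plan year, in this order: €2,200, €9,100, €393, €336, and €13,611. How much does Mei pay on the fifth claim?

Bill 1, €2,200: €879 finishes the deductible; €1,321 goes to coinsurance; owner's 20% is €264.20. Cost to owner: €1,143.20. OOP to date €1,143.20.
Bill 2, €9,100: deductible met; 20% of €9,100 = €1,820. Owner owes €1,820 (running OOP €2,963.20).
Bill 3, €393: deductible already satisfied, so owner's share is 20% × €393 = €78.60. Owner pays €78.60; OOP now €3,041.80.
Bill 4, €336: deductible met; 20% of €336 = €67.20. Owner owes €67.20 (running OOP €3,109).
Bill 5, €13,611: 20% coinsurance on €13,611 = €2,722.20. OOP would hit €5,831.20 > €3,200, so the cap limits the owner to €3,200 − €3,109 = €91.

€91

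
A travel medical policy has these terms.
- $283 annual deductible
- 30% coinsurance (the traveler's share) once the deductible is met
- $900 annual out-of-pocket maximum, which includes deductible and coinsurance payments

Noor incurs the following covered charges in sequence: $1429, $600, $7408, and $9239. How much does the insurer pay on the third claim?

Claim 1 ($1429): $283 finishes the deductible; $1146 goes to coinsurance; 30% of $1146 = $343.80. Traveler owes $626.80 (running OOP $626.80). Insurer: $1429 − $626.80 = $802.20.
Claim 2 ($600): 30% coinsurance on $600 = $180. Cost to traveler: $180. OOP to date $806.80. Plan pays $600 − $180 = $420.
Claim 3 ($7408): deductible already satisfied, so traveler's share is 30% × $7408 = $2222.40. Adding that to $806.80 gives $3029.20, past the $900 cap; traveler pays only $900 − $806.80 = $93.20. Plan pays $7408 − $93.20 = $7314.80.

$7314.80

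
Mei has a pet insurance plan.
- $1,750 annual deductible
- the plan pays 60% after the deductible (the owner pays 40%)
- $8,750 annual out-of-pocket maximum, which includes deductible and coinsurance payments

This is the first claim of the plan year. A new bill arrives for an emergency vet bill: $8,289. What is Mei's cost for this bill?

$4,365.60

Nothing has been paid toward the $1,750 deductible, so the first $1,750 of this charge is applied there.
After the $1,750 deductible portion, $8,289 − $1,750 = $6,539 is subject to coinsurance.
40% of $6,539 = $2,615.60 falls to the owner.
So the owner owes $1,750 + $2,615.60 = $4,365.60 before any cap.
Total out-of-pocket so far would be $0 + $4,365.60 = $4,365.60, below the $8,750 cap — no reduction.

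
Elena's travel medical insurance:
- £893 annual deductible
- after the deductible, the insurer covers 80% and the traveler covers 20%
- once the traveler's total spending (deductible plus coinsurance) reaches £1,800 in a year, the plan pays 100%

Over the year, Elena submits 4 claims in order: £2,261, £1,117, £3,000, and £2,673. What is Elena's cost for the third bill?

£410

Claim 1 — £2,261: deductible takes £893, £1,368 remains; 20% of £1,368 = £273.60. Cost to traveler: £1,166.60. OOP to date £1,166.60.
Claim 2 — £1,117: 20% coinsurance on £1,117 = £223.40. Traveler owes £223.40 (running OOP £1,390).
Claim 3 — £3,000: deductible already satisfied, so traveler's share is 20% × £3,000 = £600. OOP would hit £1,990 > £1,800, so the cap limits the traveler to £1,800 − £1,390 = £410.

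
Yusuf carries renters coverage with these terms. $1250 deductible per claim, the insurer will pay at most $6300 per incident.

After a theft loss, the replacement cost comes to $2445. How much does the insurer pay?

After the deductible, $2445 − $1250 = $1195 remains.
$1195 ≤ $6300, so the limit doesn't bind; insurer pays $1195.

$1195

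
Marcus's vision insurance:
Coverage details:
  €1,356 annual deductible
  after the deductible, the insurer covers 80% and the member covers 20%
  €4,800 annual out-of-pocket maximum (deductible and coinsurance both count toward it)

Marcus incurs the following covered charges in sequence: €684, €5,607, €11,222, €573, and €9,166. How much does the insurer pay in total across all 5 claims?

Bill 1, €684: entire amount goes to the deductible. Cost to member: €684. OOP to date €684. Plan pays €684 − €684 = €0.
Bill 2, €5,607: €672 to deductible, leaving €4,935; 20% of €4,935 = €987. Member pays €1,659; OOP now €2,343. Insurer: €5,607 − €1,659 = €3,948.
Bill 3, €11,222: deductible already satisfied, so member's share is 20% × €11,222 = €2,244.40. Cost to member: €2,244.40. OOP to date €4,587.40. Insurer: €11,222 − €2,244.40 = €8,977.60.
Bill 4, €573: deductible already satisfied, so member's share is 20% × €573 = €114.60. Member owes €114.60 (running OOP €4,702). Plan pays €573 − €114.60 = €458.40.
Bill 5, €9,166: deductible already satisfied, so member's share is 20% × €9,166 = €1,833.20. OOP would hit €6,535.20 > €4,800, so the cap limits the member to €4,800 − €4,702 = €98. Plan pays €9,166 − €98 = €9,068.
Insurer total = bills − member's total = €27,252 − €4,800 = €22,452.

€22,452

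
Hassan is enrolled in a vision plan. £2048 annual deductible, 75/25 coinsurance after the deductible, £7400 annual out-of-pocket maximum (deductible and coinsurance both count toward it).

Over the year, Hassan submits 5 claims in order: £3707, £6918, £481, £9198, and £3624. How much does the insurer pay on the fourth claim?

£6898.50

Claim 1 — £3707: £2048 to deductible, leaving £1659; coinsurance £1659 × 25% = £414.75. Cost to member: £2462.75. OOP to date £2462.75. Insurer: £3707 − £2462.75 = £1244.25.
Claim 2 — £6918: deductible met; 25% of £6918 = £1729.50. Cost to member: £1729.50. OOP to date £4192.25. Plan pays £6918 − £1729.50 = £5188.50.
Claim 3 — £481: 25% coinsurance on £481 = £120.25. Cost to member: £120.25. OOP to date £4312.50. Insurer: £481 − £120.25 = £360.75.
Claim 4 — £9198: deductible already satisfied, so member's share is 25% × £9198 = £2299.50. Member pays £2299.50; OOP now £6612. Plan pays £9198 − £2299.50 = £6898.50.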